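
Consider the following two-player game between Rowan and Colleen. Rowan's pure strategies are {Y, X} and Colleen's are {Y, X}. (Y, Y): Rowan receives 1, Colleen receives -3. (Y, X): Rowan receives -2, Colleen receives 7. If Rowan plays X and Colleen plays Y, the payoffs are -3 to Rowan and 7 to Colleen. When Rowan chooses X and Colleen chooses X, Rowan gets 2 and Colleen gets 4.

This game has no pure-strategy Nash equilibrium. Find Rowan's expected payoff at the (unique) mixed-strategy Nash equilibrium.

-1/2

In a mixed equilibrium Rowan is indifferent between Y and X; this condition fixes q.
  Rowan's payoff from Y: q·1 + (1−q)·(-2) = 3q - 2
  Rowan's payoff from X: q·(-3) + (1−q)·2 = -5q + 2
  3q - 2 = -5q + 2  ⇒  8q = 4  ⇒  q = 1/2.
At equilibrium Rowan is indifferent across rows, so Rowan's payoff equals the payoff from Y: (1/2)·1 + (1/2)·(-2) = -1/2.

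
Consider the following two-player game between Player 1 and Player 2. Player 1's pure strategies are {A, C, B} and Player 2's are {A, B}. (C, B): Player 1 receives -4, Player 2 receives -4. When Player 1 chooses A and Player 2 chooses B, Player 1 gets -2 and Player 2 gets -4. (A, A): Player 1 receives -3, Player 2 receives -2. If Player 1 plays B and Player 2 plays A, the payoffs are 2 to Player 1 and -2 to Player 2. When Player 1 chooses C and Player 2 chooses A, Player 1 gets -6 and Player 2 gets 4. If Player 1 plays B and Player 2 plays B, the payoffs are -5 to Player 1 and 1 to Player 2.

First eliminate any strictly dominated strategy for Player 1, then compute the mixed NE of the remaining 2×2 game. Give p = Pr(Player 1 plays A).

Player 1's strategy C is strictly dominated by A: -3 > -6 and -2 > -4. Eliminate C.
Player 1's mix must leave Player 2 indifferent between A and B.
  Player 2's payoff from A: p·(-2) + (1−p)·(-2) = -2
  Player 2's payoff from B: p·(-4) + (1−p)·1 = -5p + 1
  -2 = -5p + 1  ⇒  5p = 3  ⇒  p = 3/5.

p = 3/5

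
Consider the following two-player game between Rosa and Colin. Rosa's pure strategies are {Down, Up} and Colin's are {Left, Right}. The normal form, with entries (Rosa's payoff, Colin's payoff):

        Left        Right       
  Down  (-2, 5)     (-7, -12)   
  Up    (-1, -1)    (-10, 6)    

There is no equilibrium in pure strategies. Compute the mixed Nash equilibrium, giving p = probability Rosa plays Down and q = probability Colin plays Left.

In a mixed equilibrium Colin is indifferent between Left and Right; this condition fixes p.
  Colin's payoff to Left: p·5 + (1−p)·(-1) = 6p - 1
  Colin's payoff to Right: p·(-12) + (1−p)·6 = -18p + 6
  6p - 1 = -18p + 6  ⇒  24p = 7  ⇒  p = 7/24.
In a mixed equilibrium Rosa is indifferent between Down and Up; this condition fixes q.
  Rosa's payoff to Down: q·(-2) + (1−q)·(-7) = 5q - 7
  Rosa's payoff to Up: q·(-1) + (1−q)·(-10) = 9q - 10
  5q - 7 = 9q - 10  ⇒  -4q = -3  ⇒  q = 3/4.

p = 7/24, q = 3/4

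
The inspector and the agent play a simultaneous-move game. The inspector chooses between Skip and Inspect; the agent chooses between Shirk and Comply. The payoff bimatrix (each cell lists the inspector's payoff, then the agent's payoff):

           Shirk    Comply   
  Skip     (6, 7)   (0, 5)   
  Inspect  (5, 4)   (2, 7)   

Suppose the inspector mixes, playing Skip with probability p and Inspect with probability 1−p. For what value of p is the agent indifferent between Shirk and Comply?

p = 3/5

In a mixed equilibrium the agent is indifferent between Shirk and Comply; this condition fixes p.
  the agent's payoff from Shirk: p·7 + (1−p)·4 = 3p + 4
  the agent's payoff from Comply: p·5 + (1−p)·7 = -2p + 7
  3p + 4 = -2p + 7  ⇒  5p = 3  ⇒  p = 3/5.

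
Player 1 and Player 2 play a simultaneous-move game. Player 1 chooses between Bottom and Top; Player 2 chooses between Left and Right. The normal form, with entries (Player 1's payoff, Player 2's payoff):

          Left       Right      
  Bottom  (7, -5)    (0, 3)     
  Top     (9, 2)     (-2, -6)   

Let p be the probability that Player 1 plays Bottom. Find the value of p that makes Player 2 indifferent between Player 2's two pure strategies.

Player 1's mix must leave Player 2 indifferent between Left and Right.
  Player 2's payoff to Left: p·(-5) + (1−p)·2 = -7p + 2
  Player 2's payoff to Right: p·3 + (1−p)·(-6) = 9p - 6
  -7p + 2 = 9p - 6  ⇒  -16p = -8  ⇒  p = 1/2.

p = 1/2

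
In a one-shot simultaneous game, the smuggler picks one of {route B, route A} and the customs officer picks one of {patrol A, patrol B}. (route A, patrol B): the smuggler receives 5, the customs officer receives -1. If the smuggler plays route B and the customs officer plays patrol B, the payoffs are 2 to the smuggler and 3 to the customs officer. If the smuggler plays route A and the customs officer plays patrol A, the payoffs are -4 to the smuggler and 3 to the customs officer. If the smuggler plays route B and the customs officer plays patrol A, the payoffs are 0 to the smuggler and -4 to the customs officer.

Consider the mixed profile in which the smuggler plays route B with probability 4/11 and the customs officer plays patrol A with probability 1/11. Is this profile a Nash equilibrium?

No

Given the customs officer's mix q = 1/11, the smuggler's payoff from route B is 20/11 but from route A is 46/11. The smuggler strictly prefers route A, so the smuggler would not mix.
So the proposed profile is not a Nash equilibrium.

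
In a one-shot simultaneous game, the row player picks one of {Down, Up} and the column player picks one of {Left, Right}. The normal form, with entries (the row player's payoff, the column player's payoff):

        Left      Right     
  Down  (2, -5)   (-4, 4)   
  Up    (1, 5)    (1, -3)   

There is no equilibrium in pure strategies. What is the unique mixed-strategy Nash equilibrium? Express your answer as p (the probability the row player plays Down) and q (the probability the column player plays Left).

For the column player to be willing to mix, the column player must be indifferent between Left and Right, which pins down the row player's mix.
  the column player's expected payoff from Left: p·(-5) + (1−p)·5 = -10p + 5
  the column player's expected payoff from Right: p·4 + (1−p)·(-3) = 7p - 3
  -10p + 5 = 7p - 3  ⇒  -17p = -8  ⇒  p = 8/17.
The column player's mix must leave the row player indifferent between Down and Up.
  the row player's expected payoff from Down: q·2 + (1−q)·(-4) = 6q - 4
  the row player's expected payoff from Up: q·1 + (1−q)·1 = 1
  6q - 4 = 1  ⇒  6q = 5  ⇒  q = 5/6.

p = 8/17, q = 5/6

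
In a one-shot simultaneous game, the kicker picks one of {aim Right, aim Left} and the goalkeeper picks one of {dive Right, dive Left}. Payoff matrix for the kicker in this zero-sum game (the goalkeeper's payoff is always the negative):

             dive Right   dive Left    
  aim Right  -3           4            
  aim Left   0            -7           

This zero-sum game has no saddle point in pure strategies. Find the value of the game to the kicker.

v = -3/2

Set the kicker's expected payoff from aim Right equal to that from aim Left:
  the kicker's payoff to aim Right: q·(-3) + (1−q)·4 = -7q + 4
  the kicker's payoff to aim Left: q·0 + (1−q)·(-7) = 7q - 7
  -7q + 4 = 7q - 7  ⇒  -14q = -11  ⇒  q = 11/14.
The value is the kicker's expected payoff against this mix (using aim Right): (11/14)·(-3) + (3/14)·4 = -3/2.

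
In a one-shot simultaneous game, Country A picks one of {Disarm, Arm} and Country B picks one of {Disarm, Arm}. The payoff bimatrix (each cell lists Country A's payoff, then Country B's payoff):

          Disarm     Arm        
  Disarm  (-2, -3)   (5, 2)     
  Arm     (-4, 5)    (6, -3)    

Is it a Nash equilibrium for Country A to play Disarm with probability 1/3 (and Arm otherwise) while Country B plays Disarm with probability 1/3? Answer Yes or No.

No

Given Country A's mix p = 1/3, Country B's payoff from Disarm is 7/3 but from Arm is -4/3. Country B strictly prefers Disarm, so Country B would not mix.
So the proposed profile is not a Nash equilibrium.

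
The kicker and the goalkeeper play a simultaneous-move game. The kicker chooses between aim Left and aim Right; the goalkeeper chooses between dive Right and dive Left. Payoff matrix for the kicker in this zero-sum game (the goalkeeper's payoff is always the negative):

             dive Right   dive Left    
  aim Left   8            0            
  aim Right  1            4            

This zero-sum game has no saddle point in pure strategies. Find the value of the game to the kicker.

v = 32/11

The goalkeeper's mix must leave the kicker indifferent between aim Left and aim Right.
  the kicker's payoff to aim Left: q·8 + (1−q)·0 = 8q
  the kicker's payoff to aim Right: q·1 + (1−q)·4 = -3q + 4
  8q = -3q + 4  ⇒  11q = 4  ⇒  q = 4/11.
The value is the kicker's expected payoff against this mix (using aim Left): (4/11)·8 + (7/11)·0 = 32/11.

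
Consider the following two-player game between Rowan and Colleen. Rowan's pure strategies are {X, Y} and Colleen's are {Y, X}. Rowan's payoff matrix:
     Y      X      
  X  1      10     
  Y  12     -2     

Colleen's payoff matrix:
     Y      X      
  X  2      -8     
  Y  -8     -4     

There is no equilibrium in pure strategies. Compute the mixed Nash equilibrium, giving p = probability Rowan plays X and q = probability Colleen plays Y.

p = 2/7, q = 12/23

Set Colleen's expected payoff from Y equal to that from X:
  Colleen's payoff to Y: p·2 + (1−p)·(-8) = 10p - 8
  Colleen's payoff to X: p·(-8) + (1−p)·(-4) = -4p - 4
  10p - 8 = -4p - 4  ⇒  14p = 4  ⇒  p = 2/7.
Colleen's mix must leave Rowan indifferent between X and Y.
  Rowan's payoff from X: q·1 + (1−q)·10 = -9q + 10
  Rowan's payoff from Y: q·12 + (1−q)·(-2) = 14q - 2
  -9q + 10 = 14q - 2  ⇒  -23q = -12  ⇒  q = 12/23.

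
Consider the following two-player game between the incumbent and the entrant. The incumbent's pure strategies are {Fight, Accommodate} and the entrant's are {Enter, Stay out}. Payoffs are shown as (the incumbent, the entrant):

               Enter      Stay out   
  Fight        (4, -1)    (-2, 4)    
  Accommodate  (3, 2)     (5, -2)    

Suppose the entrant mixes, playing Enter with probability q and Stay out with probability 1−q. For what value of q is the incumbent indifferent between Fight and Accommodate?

q = 7/8

The entrant's mix must leave the incumbent indifferent between Fight and Accommodate.
  the incumbent's payoff from Fight: q·4 + (1−q)·(-2) = 6q - 2
  the incumbent's payoff from Accommodate: q·3 + (1−q)·5 = -2q + 5
  6q - 2 = -2q + 5  ⇒  8q = 7  ⇒  q = 7/8.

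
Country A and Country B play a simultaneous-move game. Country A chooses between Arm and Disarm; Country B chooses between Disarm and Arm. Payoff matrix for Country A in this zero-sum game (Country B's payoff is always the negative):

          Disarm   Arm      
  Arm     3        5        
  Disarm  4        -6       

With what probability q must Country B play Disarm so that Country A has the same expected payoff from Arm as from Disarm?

q = 11/12

Set Country A's expected payoff from Arm equal to that from Disarm:
  Country A's expected payoff from Arm: q·3 + (1−q)·5 = -2q + 5
  Country A's expected payoff from Disarm: q·4 + (1−q)·(-6) = 10q - 6
  -2q + 5 = 10q - 6  ⇒  -12q = -11  ⇒  q = 11/12.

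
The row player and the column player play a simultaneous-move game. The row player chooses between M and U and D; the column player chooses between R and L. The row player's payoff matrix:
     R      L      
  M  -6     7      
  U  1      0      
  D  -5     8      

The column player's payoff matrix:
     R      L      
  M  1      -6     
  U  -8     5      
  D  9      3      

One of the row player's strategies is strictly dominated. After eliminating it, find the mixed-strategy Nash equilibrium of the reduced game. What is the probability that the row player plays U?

p = 6/19

The row player's strategy M is strictly dominated by D: -5 > -6 and 8 > 7. Eliminate M.
The row player's mix must leave the column player indifferent between R and L.
  the column player's payoff from R: p·(-8) + (1−p)·9 = -17p + 9
  the column player's payoff from L: p·5 + (1−p)·3 = 2p + 3
  -17p + 9 = 2p + 3  ⇒  -19p = -6  ⇒  p = 6/19.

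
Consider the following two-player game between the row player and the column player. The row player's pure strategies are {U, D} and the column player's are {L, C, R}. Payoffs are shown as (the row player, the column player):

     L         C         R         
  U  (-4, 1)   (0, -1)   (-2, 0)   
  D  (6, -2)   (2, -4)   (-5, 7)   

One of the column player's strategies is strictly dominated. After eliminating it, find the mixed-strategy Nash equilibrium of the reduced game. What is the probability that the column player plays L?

q = 3/13

The column player's strategy C is strictly dominated by L: 1 > -1 and -2 > -4. Eliminate C.
The row player's indifference between U and D determines the column player's mixing probability q:
  the row player's expected payoff from U: q·(-4) + (1−q)·(-2) = -2q - 2
  the row player's expected payoff from D: q·6 + (1−q)·(-5) = 11q - 5
  -2q - 2 = 11q - 5  ⇒  -13q = -3  ⇒  q = 3/13.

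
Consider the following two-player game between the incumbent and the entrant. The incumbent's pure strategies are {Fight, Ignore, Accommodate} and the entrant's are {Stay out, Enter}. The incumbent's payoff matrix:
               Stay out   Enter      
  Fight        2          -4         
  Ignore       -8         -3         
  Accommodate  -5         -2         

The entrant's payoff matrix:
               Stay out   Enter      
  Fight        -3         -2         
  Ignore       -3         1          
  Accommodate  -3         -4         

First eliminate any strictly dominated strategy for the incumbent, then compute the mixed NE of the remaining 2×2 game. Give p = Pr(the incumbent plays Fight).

The incumbent's strategy Ignore is strictly dominated by Accommodate: -5 > -8 and -2 > -3. Eliminate Ignore.
In a mixed equilibrium the entrant is indifferent between Stay out and Enter; this condition fixes p.
  the entrant's payoff from Stay out: p·(-3) + (1−p)·(-3) = -3
  the entrant's payoff from Enter: p·(-2) + (1−p)·(-4) = 2p - 4
  -3 = 2p - 4  ⇒  -2p = -1  ⇒  p = 1/2.

p = 1/2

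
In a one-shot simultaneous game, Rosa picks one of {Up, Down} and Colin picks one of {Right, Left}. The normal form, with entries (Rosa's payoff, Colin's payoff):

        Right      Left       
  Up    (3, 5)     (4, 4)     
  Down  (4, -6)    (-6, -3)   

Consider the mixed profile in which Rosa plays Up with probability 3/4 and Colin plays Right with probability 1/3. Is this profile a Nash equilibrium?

No

Given Colin's mix q = 1/3, Rosa's payoff from Up is 11/3 but from Down is -8/3. Rosa strictly prefers Up, so Rosa would not mix.
So the proposed profile is not a Nash equilibrium.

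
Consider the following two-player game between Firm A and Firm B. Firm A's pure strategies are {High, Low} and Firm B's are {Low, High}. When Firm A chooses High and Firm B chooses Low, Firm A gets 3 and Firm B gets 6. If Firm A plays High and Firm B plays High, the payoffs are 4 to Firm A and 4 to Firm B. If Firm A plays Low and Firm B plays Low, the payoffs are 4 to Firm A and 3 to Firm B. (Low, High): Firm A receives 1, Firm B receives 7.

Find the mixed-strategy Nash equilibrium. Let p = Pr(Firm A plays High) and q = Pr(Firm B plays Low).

p = 2/3, q = 3/4

Set Firm B's expected payoff from Low equal to that from High:
  Firm B's payoff to Low: p·6 + (1−p)·3 = 3p + 3
  Firm B's payoff to High: p·4 + (1−p)·7 = -3p + 7
  3p + 3 = -3p + 7  ⇒  6p = 4  ⇒  p = 2/3.
For Firm A to be willing to mix, Firm A must be indifferent between High and Low, which pins down Firm B's mix.
  Firm A's payoff to High: q·3 + (1−q)·4 = -q + 4
  Firm A's payoff to Low: q·4 + (1−q)·1 = 3q + 1
  -q + 4 = 3q + 1  ⇒  -4q = -3  ⇒  q = 3/4.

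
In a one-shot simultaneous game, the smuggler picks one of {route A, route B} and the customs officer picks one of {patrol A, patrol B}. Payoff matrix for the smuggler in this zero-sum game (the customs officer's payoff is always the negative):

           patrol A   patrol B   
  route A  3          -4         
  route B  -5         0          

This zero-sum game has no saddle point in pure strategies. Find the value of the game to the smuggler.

For the smuggler to be willing to mix, the smuggler must be indifferent between route A and route B, which pins down the customs officer's mix.
  the smuggler's payoff to route A: q·3 + (1−q)·(-4) = 7q - 4
  the smuggler's payoff to route B: q·(-5) + (1−q)·0 = -5q
  7q - 4 = -5q  ⇒  12q = 4  ⇒  q = 1/3.
The value is the smuggler's expected payoff against this mix (using route A): (1/3)·3 + (2/3)·(-4) = -5/3.

v = -5/3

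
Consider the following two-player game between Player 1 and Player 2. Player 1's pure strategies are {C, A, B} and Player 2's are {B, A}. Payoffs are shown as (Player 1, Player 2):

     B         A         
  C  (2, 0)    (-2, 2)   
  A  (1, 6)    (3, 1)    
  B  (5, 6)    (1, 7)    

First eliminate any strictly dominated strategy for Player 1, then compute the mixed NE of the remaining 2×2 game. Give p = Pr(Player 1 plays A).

p = 1/6

Player 1's strategy C is strictly dominated by B: 5 > 2 and 1 > -2. Eliminate C.
In a mixed equilibrium Player 2 is indifferent between B and A; this condition fixes p.
  Player 2's payoff from B: p·6 + (1−p)·6 = 6
  Player 2's payoff from A: p·1 + (1−p)·7 = -6p + 7
  6 = -6p + 7  ⇒  6p = 1  ⇒  p = 1/6.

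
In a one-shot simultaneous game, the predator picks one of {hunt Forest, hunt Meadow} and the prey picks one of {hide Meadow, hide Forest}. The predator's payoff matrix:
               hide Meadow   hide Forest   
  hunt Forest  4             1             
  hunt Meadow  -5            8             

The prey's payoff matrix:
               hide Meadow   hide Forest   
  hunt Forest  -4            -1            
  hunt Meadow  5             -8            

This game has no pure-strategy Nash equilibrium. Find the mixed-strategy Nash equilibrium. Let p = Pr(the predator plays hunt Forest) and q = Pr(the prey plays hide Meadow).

For the prey to be willing to mix, the prey must be indifferent between hide Meadow and hide Forest, which pins down the predator's mix.
  the prey's expected payoff from hide Meadow: p·(-4) + (1−p)·5 = -9p + 5
  the prey's expected payoff from hide Forest: p·(-1) + (1−p)·(-8) = 7p - 8
  -9p + 5 = 7p - 8  ⇒  -16p = -13  ⇒  p = 13/16.
The predator's indifference between hunt Forest and hunt Meadow determines the prey's mixing probability q:
  the predator's payoff to hunt Forest: q·4 + (1−q)·1 = 3q + 1
  the predator's payoff to hunt Meadow: q·(-5) + (1−q)·8 = -13q + 8
  3q + 1 = -13q + 8  ⇒  16q = 7  ⇒  q = 7/16.

p = 13/16, q = 7/16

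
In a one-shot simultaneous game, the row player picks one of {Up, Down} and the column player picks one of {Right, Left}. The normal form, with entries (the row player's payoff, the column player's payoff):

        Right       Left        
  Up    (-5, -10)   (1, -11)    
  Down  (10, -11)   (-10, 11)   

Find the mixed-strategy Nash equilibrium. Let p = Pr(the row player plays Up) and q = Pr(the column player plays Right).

p = 22/23, q = 11/26

In a mixed equilibrium the column player is indifferent between Right and Left; this condition fixes p.
  the column player's expected payoff from Right: p·(-10) + (1−p)·(-11) = p - 11
  the column player's expected payoff from Left: p·(-11) + (1−p)·11 = -22p + 11
  p - 11 = -22p + 11  ⇒  23p = 22  ⇒  p = 22/23.
Set the row player's expected payoff from Up equal to that from Down:
  the row player's payoff from Up: q·(-5) + (1−q)·1 = -6q + 1
  the row player's payoff from Down: q·10 + (1−q)·(-10) = 20q - 10
  -6q + 1 = 20q - 10  ⇒  -26q = -11  ⇒  q = 11/26.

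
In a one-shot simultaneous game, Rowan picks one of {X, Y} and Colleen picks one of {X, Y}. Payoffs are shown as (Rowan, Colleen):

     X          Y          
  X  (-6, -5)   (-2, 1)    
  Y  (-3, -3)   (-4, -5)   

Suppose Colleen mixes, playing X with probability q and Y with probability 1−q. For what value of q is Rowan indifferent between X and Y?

Rowan's indifference between X and Y determines Colleen's mixing probability q:
  Rowan's payoff from X: q·(-6) + (1−q)·(-2) = -4q - 2
  Rowan's payoff from Y: q·(-3) + (1−q)·(-4) = q - 4
  -4q - 2 = q - 4  ⇒  -5q = -2  ⇒  q = 2/5.

q = 2/5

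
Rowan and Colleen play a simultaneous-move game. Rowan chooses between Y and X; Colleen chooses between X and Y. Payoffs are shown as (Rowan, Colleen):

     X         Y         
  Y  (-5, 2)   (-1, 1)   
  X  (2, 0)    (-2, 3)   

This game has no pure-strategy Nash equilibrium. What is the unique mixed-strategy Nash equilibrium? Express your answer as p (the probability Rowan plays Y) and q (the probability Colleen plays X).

p = 3/4, q = 1/8

Rowan's mix must leave Colleen indifferent between X and Y.
  Colleen's payoff to X: p·2 + (1−p)·0 = 2p
  Colleen's payoff to Y: p·1 + (1−p)·3 = -2p + 3
  2p = -2p + 3  ⇒  4p = 3  ⇒  p = 3/4.
Rowan's indifference between Y and X determines Colleen's mixing probability q:
  Rowan's expected payoff from Y: q·(-5) + (1−q)·(-1) = -4q - 1
  Rowan's expected payoff from X: q·2 + (1−q)·(-2) = 4q - 2
  -4q - 1 = 4q - 2  ⇒  -8q = -1  ⇒  q = 1/8.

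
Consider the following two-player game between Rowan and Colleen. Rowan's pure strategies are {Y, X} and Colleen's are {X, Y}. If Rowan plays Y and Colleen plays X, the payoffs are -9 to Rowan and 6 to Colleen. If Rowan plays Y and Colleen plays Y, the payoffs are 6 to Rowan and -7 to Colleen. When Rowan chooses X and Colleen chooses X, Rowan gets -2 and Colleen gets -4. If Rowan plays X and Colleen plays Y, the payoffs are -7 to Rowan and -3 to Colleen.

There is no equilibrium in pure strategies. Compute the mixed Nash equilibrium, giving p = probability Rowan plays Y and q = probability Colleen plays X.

p = 1/14, q = 13/20

In a mixed equilibrium Colleen is indifferent between X and Y; this condition fixes p.
  Colleen's payoff from X: p·6 + (1−p)·(-4) = 10p - 4
  Colleen's payoff from Y: p·(-7) + (1−p)·(-3) = -4p - 3
  10p - 4 = -4p - 3  ⇒  14p = 1  ⇒  p = 1/14.
Set Rowan's expected payoff from Y equal to that from X:
  Rowan's payoff from Y: q·(-9) + (1−q)·6 = -15q + 6
  Rowan's payoff from X: q·(-2) + (1−q)·(-7) = 5q - 7
  -15q + 6 = 5q - 7  ⇒  -20q = -13  ⇒  q = 13/20.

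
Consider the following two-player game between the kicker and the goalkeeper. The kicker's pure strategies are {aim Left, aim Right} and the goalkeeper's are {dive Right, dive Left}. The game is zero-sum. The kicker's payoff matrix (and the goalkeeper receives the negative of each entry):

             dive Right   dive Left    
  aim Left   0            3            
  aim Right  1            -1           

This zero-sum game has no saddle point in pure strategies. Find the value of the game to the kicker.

The kicker's indifference between aim Left and aim Right determines the goalkeeper's mixing probability q:
  the kicker's payoff to aim Left: q·0 + (1−q)·3 = -3q + 3
  the kicker's payoff to aim Right: q·1 + (1−q)·(-1) = 2q - 1
  -3q + 3 = 2q - 1  ⇒  -5q = -4  ⇒  q = 4/5.
The value is the kicker's expected payoff against this mix (using aim Left): (4/5)·0 + (1/5)·3 = 3/5.

v = 3/5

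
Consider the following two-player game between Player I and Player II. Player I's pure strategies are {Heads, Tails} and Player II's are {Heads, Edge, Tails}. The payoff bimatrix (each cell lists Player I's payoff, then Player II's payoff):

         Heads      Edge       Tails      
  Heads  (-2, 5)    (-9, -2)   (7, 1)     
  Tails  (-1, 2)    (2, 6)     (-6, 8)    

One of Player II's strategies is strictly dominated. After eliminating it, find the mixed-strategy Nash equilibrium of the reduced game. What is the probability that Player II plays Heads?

q = 13/14

Player II's strategy Edge is strictly dominated by Tails: 1 > -2 and 8 > 6. Eliminate Edge.
For Player I to be willing to mix, Player I must be indifferent between Heads and Tails, which pins down Player II's mix.
  Player I's expected payoff from Heads: q·(-2) + (1−q)·7 = -9q + 7
  Player I's expected payoff from Tails: q·(-1) + (1−q)·(-6) = 5q - 6
  -9q + 7 = 5q - 6  ⇒  -14q = -13  ⇒  q = 13/14.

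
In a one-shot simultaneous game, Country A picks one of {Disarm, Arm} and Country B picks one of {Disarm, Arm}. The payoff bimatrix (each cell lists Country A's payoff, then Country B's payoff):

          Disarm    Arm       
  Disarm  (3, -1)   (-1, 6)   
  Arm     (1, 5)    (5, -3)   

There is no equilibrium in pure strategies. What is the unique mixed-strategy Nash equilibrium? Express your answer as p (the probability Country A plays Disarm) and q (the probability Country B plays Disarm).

p = 8/15, q = 3/4

Country B's indifference between Disarm and Arm determines Country A's mixing probability p:
  Country B's expected payoff from Disarm: p·(-1) + (1−p)·5 = -6p + 5
  Country B's expected payoff from Arm: p·6 + (1−p)·(-3) = 9p - 3
  -6p + 5 = 9p - 3  ⇒  -15p = -8  ⇒  p = 8/15.
Country B's mix must leave Country A indifferent between Disarm and Arm.
  Country A's payoff to Disarm: q·3 + (1−q)·(-1) = 4q - 1
  Country A's payoff to Arm: q·1 + (1−q)·5 = -4q + 5
  4q - 1 = -4q + 5  ⇒  8q = 6  ⇒  q = 3/4.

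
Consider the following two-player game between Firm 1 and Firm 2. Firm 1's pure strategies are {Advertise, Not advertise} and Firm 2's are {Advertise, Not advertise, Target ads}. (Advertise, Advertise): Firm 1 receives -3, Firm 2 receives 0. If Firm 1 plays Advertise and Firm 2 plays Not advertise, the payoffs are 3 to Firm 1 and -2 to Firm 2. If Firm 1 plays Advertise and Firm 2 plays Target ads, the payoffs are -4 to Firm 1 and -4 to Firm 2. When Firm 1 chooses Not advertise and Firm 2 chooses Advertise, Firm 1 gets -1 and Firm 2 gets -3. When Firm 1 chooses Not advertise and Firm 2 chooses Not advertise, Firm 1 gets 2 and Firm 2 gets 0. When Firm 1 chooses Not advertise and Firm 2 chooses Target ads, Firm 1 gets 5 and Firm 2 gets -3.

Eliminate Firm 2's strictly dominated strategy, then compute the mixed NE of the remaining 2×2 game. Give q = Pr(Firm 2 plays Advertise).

q = 1/3

Firm 2's strategy Target ads is strictly dominated by Not advertise: -2 > -4 and 0 > -3. Eliminate Target ads.
For Firm 1 to be willing to mix, Firm 1 must be indifferent between Advertise and Not advertise, which pins down Firm 2's mix.
  Firm 1's payoff to Advertise: q·(-3) + (1−q)·3 = -6q + 3
  Firm 1's payoff to Not advertise: q·(-1) + (1−q)·2 = -3q + 2
  -6q + 3 = -3q + 2  ⇒  -3q = -1  ⇒  q = 1/3.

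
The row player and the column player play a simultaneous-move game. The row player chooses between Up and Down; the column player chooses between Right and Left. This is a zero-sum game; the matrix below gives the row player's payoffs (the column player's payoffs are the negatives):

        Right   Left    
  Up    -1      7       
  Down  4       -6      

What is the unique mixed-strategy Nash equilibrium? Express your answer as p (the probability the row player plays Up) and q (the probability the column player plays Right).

p = 5/9, q = 13/18

The column player's indifference between Right and Left determines the row player's mixing probability p:
  the column player's expected payoff from Right: p·1 + (1−p)·(-4) = 5p - 4
  the column player's expected payoff from Left: p·(-7) + (1−p)·6 = -13p + 6
  5p - 4 = -13p + 6  ⇒  18p = 10  ⇒  p = 5/9.
The column player's mix must leave the row player indifferent between Up and Down.
  the row player's payoff from Up: q·(-1) + (1−q)·7 = -8q + 7
  the row player's payoff from Down: q·4 + (1−q)·(-6) = 10q - 6
  -8q + 7 = 10q - 6  ⇒  -18q = -13  ⇒  q = 13/18.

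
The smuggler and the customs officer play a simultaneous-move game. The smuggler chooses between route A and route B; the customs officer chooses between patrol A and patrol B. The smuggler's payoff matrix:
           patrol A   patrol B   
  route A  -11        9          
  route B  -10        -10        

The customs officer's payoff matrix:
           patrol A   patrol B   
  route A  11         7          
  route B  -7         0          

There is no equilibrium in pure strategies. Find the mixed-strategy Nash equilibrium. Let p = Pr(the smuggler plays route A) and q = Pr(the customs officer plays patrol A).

For the customs officer to be willing to mix, the customs officer must be indifferent between patrol A and patrol B, which pins down the smuggler's mix.
  the customs officer's expected payoff from patrol A: p·11 + (1−p)·(-7) = 18p - 7
  the customs officer's expected payoff from patrol B: p·7 + (1−p)·0 = 7p
  18p - 7 = 7p  ⇒  11p = 7  ⇒  p = 7/11.
The customs officer's mix must leave the smuggler indifferent between route A and route B.
  the smuggler's payoff from route A: q·(-11) + (1−q)·9 = -20q + 9
  the smuggler's payoff from route B: q·(-10) + (1−q)·(-10) = -10
  -20q + 9 = -10  ⇒  -20q = -19  ⇒  q = 19/20.

p = 7/11, q = 19/20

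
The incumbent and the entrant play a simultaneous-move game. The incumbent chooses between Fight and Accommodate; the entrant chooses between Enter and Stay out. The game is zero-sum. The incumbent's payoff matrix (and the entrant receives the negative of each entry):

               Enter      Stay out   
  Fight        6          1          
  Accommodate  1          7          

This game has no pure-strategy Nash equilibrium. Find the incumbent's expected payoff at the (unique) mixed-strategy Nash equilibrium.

41/11

Set the incumbent's expected payoff from Fight equal to that from Accommodate:
  the incumbent's payoff from Fight: q·6 + (1−q)·1 = 5q + 1
  the incumbent's payoff from Accommodate: q·1 + (1−q)·7 = -6q + 7
  5q + 1 = -6q + 7  ⇒  11q = 6  ⇒  q = 6/11.
At equilibrium the incumbent is indifferent across rows, so the incumbent's payoff equals the payoff from Fight: (6/11)·6 + (5/11)·1 = 41/11.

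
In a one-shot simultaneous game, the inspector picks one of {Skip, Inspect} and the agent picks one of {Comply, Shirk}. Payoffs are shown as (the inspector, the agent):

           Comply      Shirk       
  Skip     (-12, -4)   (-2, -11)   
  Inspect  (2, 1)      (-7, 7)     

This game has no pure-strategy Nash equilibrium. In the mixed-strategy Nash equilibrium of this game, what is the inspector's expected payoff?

For the inspector to be willing to mix, the inspector must be indifferent between Skip and Inspect, which pins down the agent's mix.
  the inspector's payoff to Skip: q·(-12) + (1−q)·(-2) = -10q - 2
  the inspector's payoff to Inspect: q·2 + (1−q)·(-7) = 9q - 7
  -10q - 2 = 9q - 7  ⇒  -19q = -5  ⇒  q = 5/19.
At equilibrium the inspector is indifferent across rows, so the inspector's payoff equals the payoff from Skip: (5/19)·(-12) + (14/19)·(-2) = -88/19.

-88/19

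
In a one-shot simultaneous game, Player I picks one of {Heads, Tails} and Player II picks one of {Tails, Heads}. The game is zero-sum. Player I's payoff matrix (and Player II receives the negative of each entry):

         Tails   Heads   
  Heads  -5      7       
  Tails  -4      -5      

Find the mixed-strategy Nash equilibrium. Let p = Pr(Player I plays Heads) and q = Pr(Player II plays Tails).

p = 1/13, q = 12/13

Set Player II's expected payoff from Tails equal to that from Heads:
  Player II's expected payoff from Tails: p·5 + (1−p)·4 = p + 4
  Player II's expected payoff from Heads: p·(-7) + (1−p)·5 = -12p + 5
  p + 4 = -12p + 5  ⇒  13p = 1  ⇒  p = 1/13.
For Player I to be willing to mix, Player I must be indifferent between Heads and Tails, which pins down Player II's mix.
  Player I's expected payoff from Heads: q·(-5) + (1−q)·7 = -12q + 7
  Player I's expected payoff from Tails: q·(-4) + (1−q)·(-5) = q - 5
  -12q + 7 = q - 5  ⇒  -13q = -12  ⇒  q = 12/13.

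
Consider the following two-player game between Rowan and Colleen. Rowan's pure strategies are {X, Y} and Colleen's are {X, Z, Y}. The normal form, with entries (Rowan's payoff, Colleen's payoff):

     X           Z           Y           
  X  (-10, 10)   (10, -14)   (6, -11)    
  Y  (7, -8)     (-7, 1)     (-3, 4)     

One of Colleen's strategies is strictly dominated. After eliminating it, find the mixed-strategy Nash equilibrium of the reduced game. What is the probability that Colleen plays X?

q = 9/26

Colleen's strategy Z is strictly dominated by Y: -11 > -14 and 4 > 1. Eliminate Z.
Colleen's mix must leave Rowan indifferent between X and Y.
  Rowan's expected payoff from X: q·(-10) + (1−q)·6 = -16q + 6
  Rowan's expected payoff from Y: q·7 + (1−q)·(-3) = 10q - 3
  -16q + 6 = 10q - 3  ⇒  -26q = -9  ⇒  q = 9/26.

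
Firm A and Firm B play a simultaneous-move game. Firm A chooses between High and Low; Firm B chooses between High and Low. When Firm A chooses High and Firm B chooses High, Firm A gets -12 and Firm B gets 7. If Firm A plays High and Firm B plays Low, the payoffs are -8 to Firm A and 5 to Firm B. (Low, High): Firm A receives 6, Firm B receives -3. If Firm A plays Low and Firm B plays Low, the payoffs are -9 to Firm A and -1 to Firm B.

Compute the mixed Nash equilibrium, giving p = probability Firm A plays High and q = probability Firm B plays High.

In a mixed equilibrium Firm B is indifferent between High and Low; this condition fixes p.
  Firm B's expected payoff from High: p·7 + (1−p)·(-3) = 10p - 3
  Firm B's expected payoff from Low: p·5 + (1−p)·(-1) = 6p - 1
  10p - 3 = 6p - 1  ⇒  4p = 2  ⇒  p = 1/2.
Firm A's indifference between High and Low determines Firm B's mixing probability q:
  Firm A's payoff from High: q·(-12) + (1−q)·(-8) = -4q - 8
  Firm A's payoff from Low: q·6 + (1−q)·(-9) = 15q - 9
  -4q - 8 = 15q - 9  ⇒  -19q = -1  ⇒  q = 1/19.

p = 1/2, q = 1/19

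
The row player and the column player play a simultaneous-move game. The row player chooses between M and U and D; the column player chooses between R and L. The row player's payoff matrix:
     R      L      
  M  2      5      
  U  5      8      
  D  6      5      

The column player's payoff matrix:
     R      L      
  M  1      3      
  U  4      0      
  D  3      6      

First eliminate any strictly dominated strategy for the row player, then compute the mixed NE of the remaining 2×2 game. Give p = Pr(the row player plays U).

p = 3/7

The row player's strategy M is strictly dominated by U: 5 > 2 and 8 > 5. Eliminate M.
Set the column player's expected payoff from R equal to that from L:
  the column player's expected payoff from R: p·4 + (1−p)·3 = p + 3
  the column player's expected payoff from L: p·0 + (1−p)·6 = -6p + 6
  p + 3 = -6p + 6  ⇒  7p = 3  ⇒  p = 3/7.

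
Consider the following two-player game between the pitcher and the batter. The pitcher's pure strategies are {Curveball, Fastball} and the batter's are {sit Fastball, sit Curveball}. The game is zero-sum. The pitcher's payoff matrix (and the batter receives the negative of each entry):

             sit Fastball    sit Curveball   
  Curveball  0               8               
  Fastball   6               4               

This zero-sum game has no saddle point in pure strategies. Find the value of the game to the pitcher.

In a mixed equilibrium the pitcher is indifferent between Curveball and Fastball; this condition fixes q.
  the pitcher's payoff from Curveball: q·0 + (1−q)·8 = -8q + 8
  the pitcher's payoff from Fastball: q·6 + (1−q)·4 = 2q + 4
  -8q + 8 = 2q + 4  ⇒  -10q = -4  ⇒  q = 2/5.
The value is the pitcher's expected payoff against this mix (using Curveball): (2/5)·0 + (3/5)·8 = 24/5.

v = 24/5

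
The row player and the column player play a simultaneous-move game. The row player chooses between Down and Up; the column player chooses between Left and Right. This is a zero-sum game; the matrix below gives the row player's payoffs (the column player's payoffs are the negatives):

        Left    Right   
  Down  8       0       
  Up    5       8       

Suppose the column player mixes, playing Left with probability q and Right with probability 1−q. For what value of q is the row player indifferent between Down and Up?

q = 8/11

For the row player to be willing to mix, the row player must be indifferent between Down and Up, which pins down the column player's mix.
  the row player's expected payoff from Down: q·8 + (1−q)·0 = 8q
  the row player's expected payoff from Up: q·5 + (1−q)·8 = -3q + 8
  8q = -3q + 8  ⇒  11q = 8  ⇒  q = 8/11.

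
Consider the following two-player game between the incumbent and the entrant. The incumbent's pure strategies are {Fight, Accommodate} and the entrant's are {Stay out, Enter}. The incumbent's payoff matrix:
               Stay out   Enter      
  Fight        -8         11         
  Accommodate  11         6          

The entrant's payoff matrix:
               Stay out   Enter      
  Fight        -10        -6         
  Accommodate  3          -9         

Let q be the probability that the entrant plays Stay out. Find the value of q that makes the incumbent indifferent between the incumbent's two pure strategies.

Set the incumbent's expected payoff from Fight equal to that from Accommodate:
  the incumbent's payoff from Fight: q·(-8) + (1−q)·11 = -19q + 11
  the incumbent's payoff from Accommodate: q·11 + (1−q)·6 = 5q + 6
  -19q + 11 = 5q + 6  ⇒  -24q = -5  ⇒  q = 5/24.

q = 5/24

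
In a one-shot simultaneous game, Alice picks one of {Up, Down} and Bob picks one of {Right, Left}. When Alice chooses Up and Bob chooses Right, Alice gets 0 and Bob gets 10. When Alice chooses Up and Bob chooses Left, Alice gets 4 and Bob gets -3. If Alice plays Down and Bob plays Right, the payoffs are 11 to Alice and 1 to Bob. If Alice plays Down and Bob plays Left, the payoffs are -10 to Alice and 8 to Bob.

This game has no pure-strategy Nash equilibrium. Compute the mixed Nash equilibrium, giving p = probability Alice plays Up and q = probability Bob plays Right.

p = 7/20, q = 14/25

For Bob to be willing to mix, Bob must be indifferent between Right and Left, which pins down Alice's mix.
  Bob's payoff from Right: p·10 + (1−p)·1 = 9p + 1
  Bob's payoff from Left: p·(-3) + (1−p)·8 = -11p + 8
  9p + 1 = -11p + 8  ⇒  20p = 7  ⇒  p = 7/20.
Bob's mix must leave Alice indifferent between Up and Down.
  Alice's payoff to Up: q·0 + (1−q)·4 = -4q + 4
  Alice's payoff to Down: q·11 + (1−q)·(-10) = 21q - 10
  -4q + 4 = 21q - 10  ⇒  -25q = -14  ⇒  q = 14/25.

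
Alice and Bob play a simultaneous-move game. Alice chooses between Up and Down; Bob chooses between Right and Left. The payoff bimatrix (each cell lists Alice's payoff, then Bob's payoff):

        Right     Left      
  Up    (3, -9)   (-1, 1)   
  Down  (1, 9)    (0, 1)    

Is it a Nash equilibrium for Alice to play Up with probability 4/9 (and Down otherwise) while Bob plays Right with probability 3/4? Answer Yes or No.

Given Bob's mix q = 3/4, Alice's payoff from Up is 2 but from Down is 3/4. Alice strictly prefers Up, so Alice would not mix.
So the proposed profile is not a Nash equilibrium.

No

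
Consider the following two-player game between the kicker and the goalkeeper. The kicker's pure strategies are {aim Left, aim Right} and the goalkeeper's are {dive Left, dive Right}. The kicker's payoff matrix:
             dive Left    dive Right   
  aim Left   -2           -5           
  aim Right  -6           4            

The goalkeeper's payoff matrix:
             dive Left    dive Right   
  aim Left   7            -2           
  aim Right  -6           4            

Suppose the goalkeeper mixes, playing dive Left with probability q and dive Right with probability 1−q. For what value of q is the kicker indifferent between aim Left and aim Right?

q = 9/13

For the kicker to be willing to mix, the kicker must be indifferent between aim Left and aim Right, which pins down the goalkeeper's mix.
  the kicker's expected payoff from aim Left: q·(-2) + (1−q)·(-5) = 3q - 5
  the kicker's expected payoff from aim Right: q·(-6) + (1−q)·4 = -10q + 4
  3q - 5 = -10q + 4  ⇒  13q = 9  ⇒  q = 9/13.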